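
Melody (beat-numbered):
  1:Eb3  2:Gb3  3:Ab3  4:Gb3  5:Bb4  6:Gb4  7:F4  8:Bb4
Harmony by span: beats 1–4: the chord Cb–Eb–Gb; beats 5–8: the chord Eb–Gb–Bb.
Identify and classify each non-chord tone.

The harmony at that moment is Cb major triad (Cb, Eb, Gb); Ab3 is not a chord tone.
It is approached by step up from Gb3 and left by step down to Gb3.
Step away and step back to the same note — a neighbor tone (upper neighbor).
The harmony at that moment is Eb minor triad (Eb, Gb, Bb); F4 is not a chord tone.
It is approached by step down from Gb4 and left by leap up to Bb4.
Step in, leap out — an escape tone.

Ab3 (beat 3) — neighbor tone; F4 (beat 7) — escape tone.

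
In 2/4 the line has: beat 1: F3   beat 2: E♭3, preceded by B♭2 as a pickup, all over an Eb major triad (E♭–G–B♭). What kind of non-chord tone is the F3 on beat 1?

The harmony at that moment is E♭ major triad (E♭, G, B♭); F3 is not a chord tone.
It is approached by leap up from B♭2 and left by step down to E♭3.
Leap in, step out, metrically accented — an appoggiatura.

Appoggiatura.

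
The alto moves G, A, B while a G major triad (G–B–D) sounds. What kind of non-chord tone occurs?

A is a passing tone.

The harmony at that moment is G major triad (G, B, D); A is not a chord tone.
It is approached by step up from G and left by step up to B.
Step in, step out in the same direction — a passing tone.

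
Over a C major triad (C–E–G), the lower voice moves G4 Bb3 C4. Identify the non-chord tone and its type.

The harmony at that moment is C major triad (C, E, G); Bb3 is not a chord tone.
It is approached by leap down from G4 and left by step up to C4.
Leap in, step out — an appoggiatura.

Bb3 is an appoggiatura.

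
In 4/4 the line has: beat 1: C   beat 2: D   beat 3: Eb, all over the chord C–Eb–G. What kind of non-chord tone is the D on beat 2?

The harmony at that moment is C minor triad (C, Eb, G); D is not a chord tone.
It is approached by step up from C and left by step up to Eb.
Step in, step out in the same direction — a passing tone.

Passing tone.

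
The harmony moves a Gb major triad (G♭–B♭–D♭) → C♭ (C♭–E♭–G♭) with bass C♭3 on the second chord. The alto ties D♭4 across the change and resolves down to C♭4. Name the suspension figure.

At the second chord the bass is C♭3. The suspended D♭4 lies a ninth above the bass; after resolving down by step to C♭4, the interval above the bass becomes an octave.
Suspension figures are named by those two intervals: 9–8.

9–8 suspension.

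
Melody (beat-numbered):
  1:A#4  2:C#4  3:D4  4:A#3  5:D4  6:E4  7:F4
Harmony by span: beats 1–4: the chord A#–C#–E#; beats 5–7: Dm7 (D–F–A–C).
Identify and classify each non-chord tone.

D4 (beat 3) — escape tone; E4 (beat 6) — passing tone.

The harmony at that moment is A# minor triad (A#, C#, E#); D4 is not a chord tone.
It is approached by step up from C#4 and left by leap down to A#3.
Step in, leap out — an escape tone.
The harmony at that moment is D minor seventh chord (D, F, A, C); E4 is not a chord tone.
It is approached by step up from D4 and left by step up to F4.
Step in, step out in the same direction — a passing tone.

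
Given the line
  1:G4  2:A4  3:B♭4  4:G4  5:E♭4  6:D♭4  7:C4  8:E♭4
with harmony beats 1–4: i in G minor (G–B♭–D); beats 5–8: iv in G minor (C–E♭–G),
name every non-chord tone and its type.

A4 (beat 2) — passing tone; D♭4 (beat 6) — passing tone.

The harmony at that moment is G minor triad (G, B♭, D); A4 is not a chord tone.
It is approached by step up from G4 and left by step up to B♭4.
Step in, step out in the same direction — a passing tone.
The harmony at that moment is C minor triad (C, E♭, G); D♭4 is not a chord tone.
It is approached by step down from E♭4 and left by step down to C4.
Step in, step out in the same direction — a passing tone.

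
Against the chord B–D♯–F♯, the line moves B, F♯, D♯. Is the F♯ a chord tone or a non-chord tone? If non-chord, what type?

Chord tone (the fifth of B major triad).

B major triad contains B, D♯, F♯; F♯ is the fifth, so it is a chord tone.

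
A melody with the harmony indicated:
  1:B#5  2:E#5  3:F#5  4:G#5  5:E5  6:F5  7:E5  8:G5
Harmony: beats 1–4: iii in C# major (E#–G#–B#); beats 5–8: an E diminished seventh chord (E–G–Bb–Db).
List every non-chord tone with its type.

The harmony at that moment is E# minor triad (E#, G#, B#); F#5 is not a chord tone.
It is approached by step up from E#5 and left by step up to G#5.
Step in, step out in the same direction — a passing tone.
The harmony at that moment is E diminished seventh chord (E, G, Bb, Db); F5 is not a chord tone.
It is approached by step up from E5 and left by step down to E5.
Step away and step back to the same note — a neighbor tone (upper neighbor).

F#5 (beat 3) — passing tone; F5 (beat 6) — neighbor tone.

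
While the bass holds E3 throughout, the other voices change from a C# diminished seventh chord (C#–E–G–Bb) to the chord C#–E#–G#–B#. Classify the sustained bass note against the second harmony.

Pedal tone (pedal point).

The harmony at that moment is C# major seventh chord (C#, E#, G#, B#); E3 is not a chord tone.
It is held over (the same pitch as the preceding E3) and then sustained as the same pitch into the next harmony.
Sustained through a change of harmony — a pedal tone.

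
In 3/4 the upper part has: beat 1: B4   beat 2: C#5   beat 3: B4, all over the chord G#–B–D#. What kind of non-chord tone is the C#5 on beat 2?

Upper neighbor tone.

The harmony at that moment is G# minor triad (G#, B, D#); C#5 is not a chord tone.
It is approached by step up from B4 and left by step down to B4.
Step away and step back to the same note — a neighbor tone (upper neighbor).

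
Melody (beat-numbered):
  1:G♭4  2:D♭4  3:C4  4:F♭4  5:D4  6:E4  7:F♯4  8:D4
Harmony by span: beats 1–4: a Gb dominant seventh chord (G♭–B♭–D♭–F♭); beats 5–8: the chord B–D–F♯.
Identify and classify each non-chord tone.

The harmony at that moment is G♭ dominant seventh chord (G♭, B♭, D♭, F♭); C4 is not a chord tone.
It is approached by step down from D♭4 and left by leap up to F♭4.
Step in, leap out — an escape tone.
The harmony at that moment is B minor triad (B, D, F♯); E4 is not a chord tone.
It is approached by step up from D4 and left by step up to F♯4.
Step in, step out in the same direction — a passing tone.

C4 (beat 3) — escape tone; E4 (beat 6) — passing tone.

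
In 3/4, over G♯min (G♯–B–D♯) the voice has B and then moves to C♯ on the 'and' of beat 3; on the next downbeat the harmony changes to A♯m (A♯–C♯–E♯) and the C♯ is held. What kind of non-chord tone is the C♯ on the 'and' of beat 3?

The harmony at that moment is G♯ minor triad (G♯, B, D♯); C♯ is not a chord tone.
It is approached by step up from B and then sustained as the same pitch into the next harmony.
Arriving early and becoming a chord tone when the harmony changes — an anticipation.

Anticipation.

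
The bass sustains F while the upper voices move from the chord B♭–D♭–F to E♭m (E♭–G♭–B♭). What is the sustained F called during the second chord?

The harmony at that moment is E♭ minor triad (E♭, G♭, B♭); F is not a chord tone.
It is held over (the same pitch as the preceding F) and then sustained as the same pitch into the next harmony.
Sustained through a change of harmony — a pedal tone.

Pedal tone (pedal point).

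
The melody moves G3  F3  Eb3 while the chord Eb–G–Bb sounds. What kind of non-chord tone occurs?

F3 is a passing tone.

The harmony at that moment is Eb major triad (Eb, G, Bb); F3 is not a chord tone.
It is approached by step down from G3 and left by step down to Eb3.
Step in, step out in the same direction — a passing tone.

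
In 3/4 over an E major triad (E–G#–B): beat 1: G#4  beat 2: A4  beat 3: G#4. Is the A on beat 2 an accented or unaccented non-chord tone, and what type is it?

The harmony at that moment is E major triad (E, G#, B); A4 is not a chord tone.
It is approached by step up from G#4 and left by step down to G#4.
Step away and step back to the same note — a neighbor tone (upper neighbor).
It falls on a weak beat, so it is unaccented.

Unaccented neighbor tone.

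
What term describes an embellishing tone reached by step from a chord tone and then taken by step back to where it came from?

Approach: by step. Departure: by step in the opposite direction, back to the starting pitch.
Stepwise on both sides but reversing to return to the same chord tone — a neighbor tone. (Had it continued onward in the same direction it would be a passing tone instead.)

Neighbor tone.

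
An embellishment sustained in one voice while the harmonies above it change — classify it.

Pedal tone.

Approach: none. Departure: none — a single pitch is sustained while the chords change around it, passing through harmonies that do not contain it.
No melodic motion at all; the dissonance is created entirely by the moving harmonies against the stationary note — a pedal tone (pedal point).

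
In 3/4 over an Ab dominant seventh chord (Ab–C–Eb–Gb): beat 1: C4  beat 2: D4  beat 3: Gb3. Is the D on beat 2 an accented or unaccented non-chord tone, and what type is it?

The harmony at that moment is Ab dominant seventh chord (Ab, C, Eb, Gb); D4 is not a chord tone.
It is approached by step up from C4 and left by leap down to Gb3.
Step in, leap out — an escape tone.
It falls on a weak beat, so it is unaccented.

Unaccented escape tone.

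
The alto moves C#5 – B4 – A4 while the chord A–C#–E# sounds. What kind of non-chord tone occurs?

The harmony at that moment is A augmented triad (A, C#, E#); B4 is not a chord tone.
It is approached by step down from C#5 and left by step down to A4.
Step in, step out in the same direction — a passing tone.

B4 is a passing tone.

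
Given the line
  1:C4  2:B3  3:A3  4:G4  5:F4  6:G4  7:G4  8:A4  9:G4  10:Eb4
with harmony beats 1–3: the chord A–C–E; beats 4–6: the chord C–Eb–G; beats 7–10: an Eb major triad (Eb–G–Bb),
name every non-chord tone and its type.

B3 (beat 2) — passing tone; F4 (beat 5) — neighbor tone; A4 (beat 8) — neighbor tone.

The harmony at that moment is A minor triad (A, C, E); B3 is not a chord tone.
It is approached by step down from C4 and left by step down to A3.
Step in, step out in the same direction — a passing tone.
The harmony at that moment is C minor triad (C, Eb, G); F4 is not a chord tone.
It is approached by step down from G4 and left by step up to G4.
Step away and step back to the same note — a neighbor tone (lower neighbor).
The harmony at that moment is Eb major triad (Eb, G, Bb); A4 is not a chord tone.
It is approached by step up from G4 and left by step down to G4.
Step away and step back to the same note — a neighbor tone (upper neighbor).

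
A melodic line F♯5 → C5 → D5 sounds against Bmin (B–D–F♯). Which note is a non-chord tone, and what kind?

C5 is an appoggiatura.

The harmony at that moment is B minor triad (B, D, F♯); C5 is not a chord tone.
It is approached by leap down from F♯5 and left by step up to D5.
Leap in, step out — an appoggiatura.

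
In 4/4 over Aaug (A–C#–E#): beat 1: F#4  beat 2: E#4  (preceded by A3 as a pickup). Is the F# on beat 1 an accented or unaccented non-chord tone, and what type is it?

Accented appoggiatura.

The harmony at that moment is A augmented triad (A, C#, E#); F#4 is not a chord tone.
It is approached by leap up from A3 and left by step down to E#4.
Leap in, step out — an appoggiatura.
It falls on the downbeat, so it is accented.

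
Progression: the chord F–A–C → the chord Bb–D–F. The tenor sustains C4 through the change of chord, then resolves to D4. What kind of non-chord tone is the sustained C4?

The harmony at that moment is Bb major triad (Bb, D, F); C4 is not a chord tone.
It is held over (the same pitch as the preceding C4) and left by step up to D4.
Held over from the previous chord and resolving up by step — a retardation.

C4 is a retardation.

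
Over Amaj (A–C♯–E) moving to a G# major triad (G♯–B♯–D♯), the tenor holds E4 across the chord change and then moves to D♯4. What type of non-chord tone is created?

The harmony at that moment is G♯ major triad (G♯, B♯, D♯); E4 is not a chord tone.
It is held over (the same pitch as the preceding E4) and left by step down to D♯4.
Held over from the previous chord and resolving down by step — a suspension.

E4 is a suspension.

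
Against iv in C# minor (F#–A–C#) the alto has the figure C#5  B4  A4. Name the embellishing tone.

B4 is a passing tone.

The harmony at that moment is F# minor triad (F#, A, C#); B4 is not a chord tone.
It is approached by step down from C#5 and left by step down to A4.
Step in, step out in the same direction — a passing tone.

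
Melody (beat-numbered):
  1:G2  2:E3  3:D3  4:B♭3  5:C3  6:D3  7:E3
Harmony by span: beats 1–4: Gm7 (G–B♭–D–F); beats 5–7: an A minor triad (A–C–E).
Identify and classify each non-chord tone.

E3 (beat 2) — appoggiatura; D3 (beat 6) — passing tone.

The harmony at that moment is G minor seventh chord (G, B♭, D, F); E3 is not a chord tone.
It is approached by leap up from G2 and left by step down to D3.
Leap in, step out — an appoggiatura.
The harmony at that moment is A minor triad (A, C, E); D3 is not a chord tone.
It is approached by step up from C3 and left by step up to E3.
Step in, step out in the same direction — a passing tone.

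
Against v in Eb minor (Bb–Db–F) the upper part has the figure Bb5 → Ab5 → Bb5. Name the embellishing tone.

Ab5 is a neighbor tone.

The harmony at that moment is Bb minor triad (Bb, Db, F); Ab5 is not a chord tone.
It is approached by step down from Bb5 and left by step up to Bb5.
Step away and step back to the same note — a neighbor tone (lower neighbor).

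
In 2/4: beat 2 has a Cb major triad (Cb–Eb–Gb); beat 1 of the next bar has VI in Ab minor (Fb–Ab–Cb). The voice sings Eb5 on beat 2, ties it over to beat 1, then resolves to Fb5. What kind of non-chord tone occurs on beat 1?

The harmony at that moment is Fb major triad (Fb, Ab, Cb); Eb5 is not a chord tone.
It is held over (the same pitch as the preceding Eb5) and left by step up to Fb5.
Held over from the previous chord and resolving up by step — a retardation.

Retardation.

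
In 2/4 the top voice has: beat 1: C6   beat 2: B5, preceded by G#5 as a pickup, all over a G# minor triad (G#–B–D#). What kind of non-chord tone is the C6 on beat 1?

The harmony at that moment is G# minor triad (G#, B, D#); C6 is not a chord tone.
It is approached by leap up from G#5 and left by step down to B5.
Leap in, step out, metrically accented — an appoggiatura.

Appoggiatura.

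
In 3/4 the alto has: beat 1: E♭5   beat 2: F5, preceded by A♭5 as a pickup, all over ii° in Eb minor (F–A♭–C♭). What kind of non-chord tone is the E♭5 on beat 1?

Appoggiatura.

The harmony at that moment is F diminished triad (F, A♭, C♭); E♭5 is not a chord tone.
It is approached by leap down from A♭5 and left by step up to F5.
Leap in, step out, metrically accented — an appoggiatura.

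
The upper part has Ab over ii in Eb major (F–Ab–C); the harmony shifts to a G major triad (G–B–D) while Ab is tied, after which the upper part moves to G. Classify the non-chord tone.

The harmony at that moment is G major triad (G, B, D); Ab is not a chord tone.
It is held over (the same pitch as the preceding Ab) and left by step down to G.
Held over from the previous chord and resolving down by step — a suspension.

Ab is a suspension.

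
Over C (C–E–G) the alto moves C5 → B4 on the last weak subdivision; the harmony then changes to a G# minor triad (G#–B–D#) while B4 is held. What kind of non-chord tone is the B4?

The harmony at that moment is C major triad (C, E, G); B4 is not a chord tone.
It is approached by step down from C5 and then sustained as the same pitch into the next harmony.
Arriving early and becoming a chord tone when the harmony changes — an anticipation.

B4 is an anticipation.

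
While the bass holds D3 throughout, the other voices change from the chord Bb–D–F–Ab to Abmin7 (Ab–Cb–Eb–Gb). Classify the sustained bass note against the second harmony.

The harmony at that moment is Ab minor seventh chord (Ab, Cb, Eb, Gb); D3 is not a chord tone.
It is held over (the same pitch as the preceding D3) and then sustained as the same pitch into the next harmony.
Sustained through a change of harmony — a pedal tone.

Pedal tone (pedal point).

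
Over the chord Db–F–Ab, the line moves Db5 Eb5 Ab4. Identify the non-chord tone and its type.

The harmony at that moment is Db major triad (Db, F, Ab); Eb5 is not a chord tone.
It is approached by step up from Db5 and left by leap down to Ab4.
Step in, leap out — an escape tone.

Eb5 is an escape tone.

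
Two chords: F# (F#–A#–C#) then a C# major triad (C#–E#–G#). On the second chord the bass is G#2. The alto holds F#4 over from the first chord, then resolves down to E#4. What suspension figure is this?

At the second chord the bass is G#2. The suspended F#4 lies a seventh above the bass; after resolving down by step to E#4, the interval above the bass becomes a sixth.
Suspension figures are named by those two intervals: 7–6.

7–6 suspension.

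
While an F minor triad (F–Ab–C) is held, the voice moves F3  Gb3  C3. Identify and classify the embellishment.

The harmony at that moment is F minor triad (F, Ab, C); Gb3 is not a chord tone.
It is approached by step up from F3 and left by leap down to C3.
Step in, leap out — an escape tone.

Gb3 is an escape tone.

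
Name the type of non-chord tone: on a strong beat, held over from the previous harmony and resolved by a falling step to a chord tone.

Approach: by preparation — the pitch is first a chord tone, then held (tied or repeated) while the harmony changes under it. Departure: down by step. Metric position: strong.
A prepared dissonance that resolves downward by step — a suspension. (The same figure resolving upward would be a retardation.)

Suspension.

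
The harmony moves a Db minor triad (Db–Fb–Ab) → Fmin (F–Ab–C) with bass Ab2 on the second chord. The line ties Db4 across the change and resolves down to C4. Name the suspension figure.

4–3 suspension.

At the second chord the bass is Ab2. The suspended Db4 lies a fourth above the bass; after resolving down by step to C4, the interval above the bass becomes a third.
Suspension figures are named by those two intervals: 4–3.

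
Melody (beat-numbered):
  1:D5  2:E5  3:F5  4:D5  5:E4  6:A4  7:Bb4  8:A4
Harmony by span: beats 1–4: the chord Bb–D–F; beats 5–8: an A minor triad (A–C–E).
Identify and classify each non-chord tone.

The harmony at that moment is Bb major triad (Bb, D, F); E5 is not a chord tone.
It is approached by step up from D5 and left by step up to F5.
Step in, step out in the same direction — a passing tone.
The harmony at that moment is A minor triad (A, C, E); Bb4 is not a chord tone.
It is approached by step up from A4 and left by step down to A4.
Step away and step back to the same note — a neighbor tone (upper neighbor).

E5 (beat 2) — passing tone; Bb4 (beat 7) — neighbor tone.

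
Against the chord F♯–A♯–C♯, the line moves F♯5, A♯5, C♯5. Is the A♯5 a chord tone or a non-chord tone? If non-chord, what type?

F# major triad contains F♯, A♯, C♯; A♯ is the third, so it is a chord tone.

Chord tone (the third of F# major triad).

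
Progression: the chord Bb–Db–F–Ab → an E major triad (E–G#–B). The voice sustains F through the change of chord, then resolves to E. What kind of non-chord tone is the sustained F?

F is a suspension.

The harmony at that moment is E major triad (E, G#, B); F is not a chord tone.
It is held over (the same pitch as the preceding F) and left by step down to E.
Held over from the previous chord and resolving down by step — a suspension.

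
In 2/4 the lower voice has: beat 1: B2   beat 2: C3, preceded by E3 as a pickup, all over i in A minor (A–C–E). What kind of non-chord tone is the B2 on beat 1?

The harmony at that moment is A minor triad (A, C, E); B2 is not a chord tone.
It is approached by leap down from E3 and left by step up to C3.
Leap in, step out, metrically accented — an appoggiatura.

Appoggiatura.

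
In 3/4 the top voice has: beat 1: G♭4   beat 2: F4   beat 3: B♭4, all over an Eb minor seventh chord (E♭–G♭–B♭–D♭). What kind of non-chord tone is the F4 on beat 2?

Escape tone.

The harmony at that moment is E♭ minor seventh chord (E♭, G♭, B♭, D♭); F4 is not a chord tone.
It is approached by step down from G♭4 and left by leap up to B♭4.
Step in, leap out, on a weak beat — an escape tone.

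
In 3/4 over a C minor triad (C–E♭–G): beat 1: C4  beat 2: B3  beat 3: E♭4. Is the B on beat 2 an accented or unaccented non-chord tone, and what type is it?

Unaccented escape tone.

The harmony at that moment is C minor triad (C, E♭, G); B3 is not a chord tone.
It is approached by step down from C4 and left by leap up to E♭4.
Step in, leap out — an escape tone.
It falls on a weak beat, so it is unaccented.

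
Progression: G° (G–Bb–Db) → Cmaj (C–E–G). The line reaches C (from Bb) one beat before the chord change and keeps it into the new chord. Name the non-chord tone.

The harmony at that moment is G diminished triad (G, Bb, Db); C is not a chord tone.
It is approached by step up from Bb and then sustained as the same pitch into the next harmony.
Arriving early and becoming a chord tone when the harmony changes — an anticipation.

C is an anticipation.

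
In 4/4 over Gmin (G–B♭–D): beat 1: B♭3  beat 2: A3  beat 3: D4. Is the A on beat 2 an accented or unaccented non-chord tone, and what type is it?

The harmony at that moment is G minor triad (G, B♭, D); A3 is not a chord tone.
It is approached by step down from B♭3 and left by leap up to D4.
Step in, leap out — an escape tone.
It falls on a weak beat, so it is unaccented.

Unaccented escape tone.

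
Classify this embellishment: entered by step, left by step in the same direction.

Passing tone.

Approach: by step. Departure: by step, continuing in the same direction.
Stepwise on both sides with no change of direction means the note fills in the space between two different chord tones — a passing tone. (Had it turned back to its starting note it would be a neighbor tone instead.)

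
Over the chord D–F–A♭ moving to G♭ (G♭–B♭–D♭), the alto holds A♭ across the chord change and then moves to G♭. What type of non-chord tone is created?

A♭ is a suspension.

The harmony at that moment is G♭ major triad (G♭, B♭, D♭); A♭ is not a chord tone.
It is held over (the same pitch as the preceding A♭) and left by step down to G♭.
Held over from the previous chord and resolving down by step — a suspension.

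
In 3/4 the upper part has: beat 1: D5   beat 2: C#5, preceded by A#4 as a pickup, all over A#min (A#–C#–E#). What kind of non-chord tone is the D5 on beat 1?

Appoggiatura.

The harmony at that moment is A# minor triad (A#, C#, E#); D5 is not a chord tone.
It is approached by leap up from A#4 and left by step down to C#5.
Leap in, step out, metrically accented — an appoggiatura.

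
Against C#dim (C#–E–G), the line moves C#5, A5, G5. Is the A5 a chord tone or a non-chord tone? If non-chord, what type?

Non-chord tone — an appoggiatura.

The harmony at that moment is C# diminished triad (C#, E, G); A5 is not a chord tone.
It is approached by leap up from C#5 and left by step down to G5.
Leap in, step out — an appoggiatura.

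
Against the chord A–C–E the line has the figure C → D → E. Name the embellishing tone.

The harmony at that moment is A minor triad (A, C, E); D is not a chord tone.
It is approached by step up from C and left by step up to E.
Step in, step out in the same direction — a passing tone.

D is a passing tone.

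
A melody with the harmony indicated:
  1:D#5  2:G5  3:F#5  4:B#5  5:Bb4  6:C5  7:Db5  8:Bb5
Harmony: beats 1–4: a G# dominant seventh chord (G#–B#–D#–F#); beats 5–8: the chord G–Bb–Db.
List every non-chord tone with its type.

G5 (beat 2) — appoggiatura; C5 (beat 6) — passing tone.

The harmony at that moment is G# dominant seventh chord (G#, B#, D#, F#); G5 is not a chord tone.
It is approached by leap up from D#5 and left by step down to F#5.
Leap in, step out — an appoggiatura.
The harmony at that moment is G diminished triad (G, Bb, Db); C5 is not a chord tone.
It is approached by step up from Bb4 and left by step up to Db5.
Step in, step out in the same direction — a passing tone.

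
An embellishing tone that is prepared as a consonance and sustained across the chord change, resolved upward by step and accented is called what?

Approach: by preparation — the pitch is first a chord tone, then held (tied or repeated) while the harmony changes under it. Departure: up by step. Metric position: strong.
A prepared dissonance that resolves upward by step — a retardation. (The same figure resolving downward would be a suspension.)

Retardation.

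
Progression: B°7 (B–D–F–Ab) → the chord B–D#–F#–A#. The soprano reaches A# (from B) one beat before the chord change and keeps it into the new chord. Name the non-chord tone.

A# is an anticipation.

The harmony at that moment is B diminished seventh chord (B, D, F, Ab); A# is not a chord tone.
It is approached by step down from B and then sustained as the same pitch into the next harmony.
Arriving early and becoming a chord tone when the harmony changes — an anticipation.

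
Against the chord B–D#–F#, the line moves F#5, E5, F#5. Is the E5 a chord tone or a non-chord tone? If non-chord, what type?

Non-chord tone — a neighbor tone.

The harmony at that moment is B major triad (B, D#, F#); E5 is not a chord tone.
It is approached by step down from F#5 and left by step up to F#5.
Step away and step back to the same note — a neighbor tone (lower neighbor).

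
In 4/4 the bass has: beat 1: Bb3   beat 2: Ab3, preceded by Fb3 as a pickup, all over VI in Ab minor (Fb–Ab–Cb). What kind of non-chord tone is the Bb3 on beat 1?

The harmony at that moment is Fb major triad (Fb, Ab, Cb); Bb3 is not a chord tone.
It is approached by leap up from Fb3 and left by step down to Ab3.
Leap in, step out, metrically accented — an appoggiatura.

Appoggiatura.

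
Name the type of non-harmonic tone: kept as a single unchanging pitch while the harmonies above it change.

Pedal tone.

Approach: none. Departure: none — a single pitch is sustained while the chords change around it, passing through harmonies that do not contain it.
No melodic motion at all; the dissonance is created entirely by the moving harmonies against the stationary note — a pedal tone (pedal point).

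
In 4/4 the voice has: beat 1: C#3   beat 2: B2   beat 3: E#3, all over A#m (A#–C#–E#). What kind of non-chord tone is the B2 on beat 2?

Escape tone.

The harmony at that moment is A# minor triad (A#, C#, E#); B2 is not a chord tone.
It is approached by step down from C#3 and left by leap up to E#3.
Step in, leap out, on a weak beat — an escape tone.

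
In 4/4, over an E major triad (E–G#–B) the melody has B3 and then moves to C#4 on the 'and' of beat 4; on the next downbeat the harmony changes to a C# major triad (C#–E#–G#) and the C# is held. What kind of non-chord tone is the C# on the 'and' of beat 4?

The harmony at that moment is E major triad (E, G#, B); C#4 is not a chord tone.
It is approached by step up from B3 and then sustained as the same pitch into the next harmony.
Arriving early and becoming a chord tone when the harmony changes — an anticipation.

Anticipation.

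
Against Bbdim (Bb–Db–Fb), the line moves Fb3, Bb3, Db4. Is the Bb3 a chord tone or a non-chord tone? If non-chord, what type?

Bb diminished triad contains Bb, Db, Fb; Bb is the root, so it is a chord tone.

Chord tone (the root of Bb diminished triad).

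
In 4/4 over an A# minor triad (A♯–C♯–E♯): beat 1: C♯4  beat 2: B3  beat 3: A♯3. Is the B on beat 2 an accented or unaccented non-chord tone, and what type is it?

The harmony at that moment is A♯ minor triad (A♯, C♯, E♯); B3 is not a chord tone.
It is approached by step down from C♯4 and left by step down to A♯3.
Step in, step out in the same direction — a passing tone.
It falls on a weak beat, so it is unaccented.

Unaccented passing tone.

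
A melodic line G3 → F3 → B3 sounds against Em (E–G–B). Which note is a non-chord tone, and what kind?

The harmony at that moment is E minor triad (E, G, B); F3 is not a chord tone.
It is approached by step down from G3 and left by leap up to B3.
Step in, leap out — an escape tone.

F3 is an escape tone.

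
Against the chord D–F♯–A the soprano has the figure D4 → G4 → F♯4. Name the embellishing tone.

The harmony at that moment is D major triad (D, F♯, A); G4 is not a chord tone.
It is approached by leap up from D4 and left by step down to F♯4.
Leap in, step out — an appoggiatura.

G4 is an appoggiatura.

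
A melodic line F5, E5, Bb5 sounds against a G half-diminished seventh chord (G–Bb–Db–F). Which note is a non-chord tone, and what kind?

The harmony at that moment is G half-diminished seventh chord (G, Bb, Db, F); E5 is not a chord tone.
It is approached by step down from F5 and left by leap up to Bb5.
Step in, leap out — an escape tone.

E5 is an escape tone.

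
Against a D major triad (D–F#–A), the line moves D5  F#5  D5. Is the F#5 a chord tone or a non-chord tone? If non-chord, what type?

D major triad contains D, F#, A; F# is the third, so it is a chord tone.

Chord tone (the third of D major triad).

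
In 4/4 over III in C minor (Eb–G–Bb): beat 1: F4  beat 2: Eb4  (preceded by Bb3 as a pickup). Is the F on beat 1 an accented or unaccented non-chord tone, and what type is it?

The harmony at that moment is Eb major triad (Eb, G, Bb); F4 is not a chord tone.
It is approached by leap up from Bb3 and left by step down to Eb4.
Leap in, step out — an appoggiatura.
It falls on the downbeat, so it is accented.

Accented appoggiatura.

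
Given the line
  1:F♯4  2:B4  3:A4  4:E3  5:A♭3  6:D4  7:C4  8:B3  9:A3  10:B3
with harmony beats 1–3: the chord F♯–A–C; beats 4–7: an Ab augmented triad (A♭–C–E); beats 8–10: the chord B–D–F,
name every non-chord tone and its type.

The harmony at that moment is F♯ diminished triad (F♯, A, C); B4 is not a chord tone.
It is approached by leap up from F♯4 and left by step down to A4.
Leap in, step out — an appoggiatura.
The harmony at that moment is A♭ augmented triad (A♭, C, E); D4 is not a chord tone.
It is approached by leap up from A♭3 and left by step down to C4.
Leap in, step out — an appoggiatura.
The harmony at that moment is B diminished triad (B, D, F); A3 is not a chord tone.
It is approached by step down from B3 and left by step up to B3.
Step away and step back to the same note — a neighbor tone (lower neighbor).

B4 (beat 2) — appoggiatura; D4 (beat 6) — appoggiatura; A3 (beat 9) — neighbor tone.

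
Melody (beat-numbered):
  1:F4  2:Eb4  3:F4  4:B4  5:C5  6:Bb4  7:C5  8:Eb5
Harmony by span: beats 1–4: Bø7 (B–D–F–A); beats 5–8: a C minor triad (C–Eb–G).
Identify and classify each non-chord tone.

The harmony at that moment is B half-diminished seventh chord (B, D, F, A); Eb4 is not a chord tone.
It is approached by step down from F4 and left by step up to F4.
Step away and step back to the same note — a neighbor tone (lower neighbor).
The harmony at that moment is C minor triad (C, Eb, G); Bb4 is not a chord tone.
It is approached by step down from C5 and left by step up to C5.
Step away and step back to the same note — a neighbor tone (lower neighbor).

Eb4 (beat 2) — neighbor tone; Bb4 (beat 6) — neighbor tone.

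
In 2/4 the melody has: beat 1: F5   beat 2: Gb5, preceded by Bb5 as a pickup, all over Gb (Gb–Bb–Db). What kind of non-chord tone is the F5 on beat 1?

Appoggiatura.

The harmony at that moment is Gb major triad (Gb, Bb, Db); F5 is not a chord tone.
It is approached by leap down from Bb5 and left by step up to Gb5.
Leap in, step out, metrically accented — an appoggiatura.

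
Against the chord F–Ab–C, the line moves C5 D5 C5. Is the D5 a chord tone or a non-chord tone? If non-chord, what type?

Non-chord tone — a neighbor tone.

The harmony at that moment is F minor triad (F, Ab, C); D5 is not a chord tone.
It is approached by step up from C5 and left by step down to C5.
Step away and step back to the same note — a neighbor tone (upper neighbor).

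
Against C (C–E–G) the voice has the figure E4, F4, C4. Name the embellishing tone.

The harmony at that moment is C major triad (C, E, G); F4 is not a chord tone.
It is approached by step up from E4 and left by leap down to C4.
Step in, leap out — an escape tone.

F4 is an escape tone.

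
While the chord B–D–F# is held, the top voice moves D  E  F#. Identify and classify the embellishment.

E is a passing tone.

The harmony at that moment is B minor triad (B, D, F#); E is not a chord tone.
It is approached by step up from D and left by step up to F#.
Step in, step out in the same direction — a passing tone.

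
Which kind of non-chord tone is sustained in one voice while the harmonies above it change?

Pedal tone.

Approach: none. Departure: none — a single pitch is sustained while the chords change around it, passing through harmonies that do not contain it.
No melodic motion at all; the dissonance is created entirely by the moving harmonies against the stationary note — a pedal tone (pedal point).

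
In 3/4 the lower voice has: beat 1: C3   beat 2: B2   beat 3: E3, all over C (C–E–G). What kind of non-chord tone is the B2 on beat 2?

Escape tone.

The harmony at that moment is C major triad (C, E, G); B2 is not a chord tone.
It is approached by step down from C3 and left by leap up to E3.
Step in, leap out, on a weak beat — an escape tone.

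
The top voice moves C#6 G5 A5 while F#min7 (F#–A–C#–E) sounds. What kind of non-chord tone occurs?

G5 is an appoggiatura.

The harmony at that moment is F# minor seventh chord (F#, A, C#, E); G5 is not a chord tone.
It is approached by leap down from C#6 and left by step up to A5.
Leap in, step out — an appoggiatura.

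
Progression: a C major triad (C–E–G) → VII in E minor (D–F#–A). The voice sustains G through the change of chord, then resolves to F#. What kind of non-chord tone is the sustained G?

G is a suspension.

The harmony at that moment is D major triad (D, F#, A); G is not a chord tone.
It is held over (the same pitch as the preceding G) and left by step down to F#.
Held over from the previous chord and resolving down by step — a suspension.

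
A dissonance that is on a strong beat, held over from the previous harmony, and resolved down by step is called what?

Approach: by preparation — the pitch is first a chord tone, then held (tied or repeated) while the harmony changes under it. Departure: down by step. Metric position: strong.
A prepared dissonance that resolves downward by step — a suspension. (The same figure resolving upward would be a retardation.)

Suspension.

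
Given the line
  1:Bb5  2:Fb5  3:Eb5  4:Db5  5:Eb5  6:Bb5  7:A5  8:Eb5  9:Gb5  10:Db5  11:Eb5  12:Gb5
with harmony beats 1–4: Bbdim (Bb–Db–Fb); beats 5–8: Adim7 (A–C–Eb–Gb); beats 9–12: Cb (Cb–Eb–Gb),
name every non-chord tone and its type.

The harmony at that moment is Bb diminished triad (Bb, Db, Fb); Eb5 is not a chord tone.
It is approached by step down from Fb5 and left by step down to Db5.
Step in, step out in the same direction — a passing tone.
The harmony at that moment is A diminished seventh chord (A, C, Eb, Gb); Bb5 is not a chord tone.
It is approached by leap up from Eb5 and left by step down to A5.
Leap in, step out — an appoggiatura.
The harmony at that moment is Cb major triad (Cb, Eb, Gb); Db5 is not a chord tone.
It is approached by leap down from Gb5 and left by step up to Eb5.
Leap in, step out — an appoggiatura.

Eb5 (beat 3) — passing tone; Bb5 (beat 6) — appoggiatura; Db5 (beat 10) — appoggiatura.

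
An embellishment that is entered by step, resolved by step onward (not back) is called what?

Approach: by step. Departure: by step, continuing in the same direction.
Stepwise on both sides with no change of direction means the note fills in the space between two different chord tones — a passing tone. (Had it turned back to its starting note it would be a neighbor tone instead.)

Passing tone.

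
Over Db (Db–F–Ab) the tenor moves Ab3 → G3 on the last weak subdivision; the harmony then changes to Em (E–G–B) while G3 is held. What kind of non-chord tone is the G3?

The harmony at that moment is Db major triad (Db, F, Ab); G3 is not a chord tone.
It is approached by step down from Ab3 and then sustained as the same pitch into the next harmony.
Arriving early and becoming a chord tone when the harmony changes — an anticipation.

G3 is an anticipation.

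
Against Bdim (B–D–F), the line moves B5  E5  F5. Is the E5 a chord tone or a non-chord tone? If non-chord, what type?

The harmony at that moment is B diminished triad (B, D, F); E5 is not a chord tone.
It is approached by leap down from B5 and left by step up to F5.
Leap in, step out — an appoggiatura.

Non-chord tone — an appoggiatura.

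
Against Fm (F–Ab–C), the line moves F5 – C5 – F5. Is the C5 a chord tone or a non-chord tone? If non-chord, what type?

Chord tone (the fifth of F minor triad).

F minor triad contains F, Ab, C; C is the fifth, so it is a chord tone.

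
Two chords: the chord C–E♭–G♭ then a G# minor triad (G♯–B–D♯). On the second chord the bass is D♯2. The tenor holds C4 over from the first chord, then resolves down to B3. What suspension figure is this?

At the second chord the bass is D♯2. The suspended C4 lies a seventh above the bass; after resolving down by step to B3, the interval above the bass becomes a sixth.
Suspension figures are named by those two intervals: 7–6.

7–6 suspension.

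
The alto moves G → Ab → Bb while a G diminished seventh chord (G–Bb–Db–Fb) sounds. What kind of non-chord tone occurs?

The harmony at that moment is G diminished seventh chord (G, Bb, Db, Fb); Ab is not a chord tone.
It is approached by step up from G and left by step up to Bb.
Step in, step out in the same direction — a passing tone.

Ab is a passing tone.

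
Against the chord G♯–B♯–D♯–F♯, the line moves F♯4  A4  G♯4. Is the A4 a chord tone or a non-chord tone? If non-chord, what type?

Non-chord tone — an appoggiatura.

The harmony at that moment is G♯ dominant seventh chord (G♯, B♯, D♯, F♯); A4 is not a chord tone.
It is approached by leap up from F♯4 and left by step down to G♯4.
Leap in, step out — an appoggiatura.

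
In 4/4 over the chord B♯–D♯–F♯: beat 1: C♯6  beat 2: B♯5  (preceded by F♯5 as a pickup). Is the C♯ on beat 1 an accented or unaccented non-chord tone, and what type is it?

Accented appoggiatura.

The harmony at that moment is B♯ diminished triad (B♯, D♯, F♯); C♯6 is not a chord tone.
It is approached by leap up from F♯5 and left by step down to B♯5.
Leap in, step out — an appoggiatura.
It falls on the downbeat, so it is accented.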